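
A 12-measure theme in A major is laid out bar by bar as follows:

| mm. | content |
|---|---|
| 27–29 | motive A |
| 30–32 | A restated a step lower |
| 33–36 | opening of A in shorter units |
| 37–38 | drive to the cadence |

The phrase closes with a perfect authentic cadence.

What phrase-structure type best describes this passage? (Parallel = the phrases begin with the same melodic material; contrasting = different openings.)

Basic idea (measures 27–29) + its repetition (mm. 30–32) form the presentation; fragmentation and cadence (bars 33–38) form the continuation — the 12-bar whole is a sentence.

sentence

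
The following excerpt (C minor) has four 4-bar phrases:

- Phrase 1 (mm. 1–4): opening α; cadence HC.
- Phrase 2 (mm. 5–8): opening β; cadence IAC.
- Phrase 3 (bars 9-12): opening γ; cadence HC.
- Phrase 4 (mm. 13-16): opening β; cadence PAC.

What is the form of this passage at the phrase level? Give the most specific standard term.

Four phrases in two halves: the first half (measures 1–8) ends with an imperfect authentic cadence, the second (bars 9–16) with a perfect authentic cadence — a large antecedent–consequent pair, i.e. a double period.
Phrase 3 begins with different material from phrase 1, making it contrasting.

contrasting double period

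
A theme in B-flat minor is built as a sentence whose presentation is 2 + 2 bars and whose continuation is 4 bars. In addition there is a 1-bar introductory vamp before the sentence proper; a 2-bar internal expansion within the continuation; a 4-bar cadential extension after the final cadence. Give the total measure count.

15 measures

Basic sentence: 2 + 2 + 4 = 8 bars.
8 (basic form) + 1 (introduction) + 2 (internal expansion) + 4 (cadential extension) = 15.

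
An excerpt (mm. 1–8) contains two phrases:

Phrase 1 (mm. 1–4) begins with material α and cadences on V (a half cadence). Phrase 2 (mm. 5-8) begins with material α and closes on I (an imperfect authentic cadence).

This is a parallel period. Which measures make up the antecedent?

measures 1–4

The phrase ending with the weaker cadence (half cadence) is the antecedent; the one ending more conclusively (imperfect authentic cadence) is the consequent. The antecedent is measures 1–4.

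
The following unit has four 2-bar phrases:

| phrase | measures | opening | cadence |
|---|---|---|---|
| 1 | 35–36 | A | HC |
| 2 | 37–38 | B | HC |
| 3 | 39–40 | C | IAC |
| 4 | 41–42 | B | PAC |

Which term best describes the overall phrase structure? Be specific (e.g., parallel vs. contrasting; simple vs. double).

contrasting double period

Four phrases in two halves: the first half (mm. 35-38) ends with a half cadence, the second (bars 39-42) with a perfect authentic cadence — a large antecedent–consequent pair, i.e. a double period.
Phrase 3 begins with different material from phrase 1, making it contrasting.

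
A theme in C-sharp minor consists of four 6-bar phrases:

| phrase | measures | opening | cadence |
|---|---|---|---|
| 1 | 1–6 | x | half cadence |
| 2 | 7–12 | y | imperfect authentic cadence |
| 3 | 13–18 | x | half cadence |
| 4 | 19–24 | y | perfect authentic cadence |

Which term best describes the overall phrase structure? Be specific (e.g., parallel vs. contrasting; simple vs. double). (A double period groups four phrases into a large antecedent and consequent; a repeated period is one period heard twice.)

Four phrases in two halves: the first half (mm. 1–12) ends with an imperfect authentic cadence, the second (mm. 13–24) with a perfect authentic cadence — a large antecedent–consequent pair, i.e. a double period.
Phrase 3 begins with the same material as phrase 1, making it parallel.

parallel double period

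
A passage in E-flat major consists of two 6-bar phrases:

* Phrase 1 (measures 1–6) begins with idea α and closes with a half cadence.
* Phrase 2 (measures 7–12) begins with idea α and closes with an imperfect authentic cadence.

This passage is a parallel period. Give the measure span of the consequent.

measures 7–12

The antecedent is the phrase ending with the weaker cadence (half cadence, phrase 1) and the consequent the one ending more conclusively (imperfect authentic cadence, phrase 2); the consequent is mm. 7–12.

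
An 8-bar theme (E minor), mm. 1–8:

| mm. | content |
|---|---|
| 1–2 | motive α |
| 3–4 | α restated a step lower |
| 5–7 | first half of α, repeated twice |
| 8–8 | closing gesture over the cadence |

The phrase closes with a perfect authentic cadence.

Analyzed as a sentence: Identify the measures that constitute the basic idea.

The presentation of a sentence is the basic idea (mm. 1–2) plus its repetition (measures 3-4); the basic idea is therefore mm. 1-2.

measures 1–2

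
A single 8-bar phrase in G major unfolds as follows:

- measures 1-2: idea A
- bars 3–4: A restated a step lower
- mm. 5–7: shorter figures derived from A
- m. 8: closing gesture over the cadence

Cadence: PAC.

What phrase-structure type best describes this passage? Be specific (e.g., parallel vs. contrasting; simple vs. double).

sentence

Basic idea (mm. 1–2) + its repetition (mm. 3-4) form the presentation; fragmentation and cadence (bars 5-8) form the continuation — the 8-bar whole is a sentence.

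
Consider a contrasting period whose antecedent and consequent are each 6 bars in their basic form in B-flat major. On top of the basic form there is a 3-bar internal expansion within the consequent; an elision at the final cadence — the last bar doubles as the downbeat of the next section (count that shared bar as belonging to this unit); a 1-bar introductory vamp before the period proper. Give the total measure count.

16 measures

Basic contrasting period: 6 + 6 = 12 bars.
12 (basic form) + 3 (internal expansion) + 1 (introduction) = 16.
The elision shares a bar with the next section but does not change this unit's count.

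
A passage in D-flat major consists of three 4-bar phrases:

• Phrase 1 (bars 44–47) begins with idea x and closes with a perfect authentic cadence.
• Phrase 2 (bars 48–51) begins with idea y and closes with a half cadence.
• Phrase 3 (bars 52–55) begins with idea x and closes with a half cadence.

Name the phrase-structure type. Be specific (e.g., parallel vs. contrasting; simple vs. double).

phrase group

The final phrase closes with a half cadence, which is not stronger than the preceding half cadence; the 3 phrases lack an overall antecedent–consequent design and so form a phrase group.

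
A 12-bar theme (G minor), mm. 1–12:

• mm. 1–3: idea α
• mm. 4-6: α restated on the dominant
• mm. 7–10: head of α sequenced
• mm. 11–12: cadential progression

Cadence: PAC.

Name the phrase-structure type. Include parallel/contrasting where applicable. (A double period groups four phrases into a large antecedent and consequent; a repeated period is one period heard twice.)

sentence

Basic idea (mm. 1-3) + its repetition (measures 4–6) form the presentation; fragmentation and cadence (measures 7–12) form the continuation — the 12-bar whole is a sentence.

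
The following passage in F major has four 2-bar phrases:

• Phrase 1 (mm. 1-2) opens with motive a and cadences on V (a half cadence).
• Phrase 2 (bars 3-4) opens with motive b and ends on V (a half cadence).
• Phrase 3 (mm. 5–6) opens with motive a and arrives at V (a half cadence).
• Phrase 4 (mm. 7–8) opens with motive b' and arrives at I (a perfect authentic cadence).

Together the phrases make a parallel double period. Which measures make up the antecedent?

In a double period the first pair of phrases (ending half cadence) is the large antecedent and the second pair (ending perfect authentic cadence) is the large consequent; the antecedent is measures 1–4.

measures 1–4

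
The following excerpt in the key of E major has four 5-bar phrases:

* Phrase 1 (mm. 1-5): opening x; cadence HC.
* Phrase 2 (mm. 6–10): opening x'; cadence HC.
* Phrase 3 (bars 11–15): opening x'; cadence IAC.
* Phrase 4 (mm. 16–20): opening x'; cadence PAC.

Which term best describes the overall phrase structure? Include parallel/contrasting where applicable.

Four phrases in two halves: the first half (mm. 1–10) ends with a half cadence, the second (mm. 11–20) with a perfect authentic cadence — a large antecedent–consequent pair, i.e. a double period.
Phrase 3 begins with the same material as phrase 1, making it parallel.

parallel double period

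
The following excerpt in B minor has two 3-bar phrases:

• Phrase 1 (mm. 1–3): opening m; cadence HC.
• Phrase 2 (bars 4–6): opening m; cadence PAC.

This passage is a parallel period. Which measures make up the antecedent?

measures 1–3

The antecedent is the phrase ending with the weaker cadence (half cadence, phrase 1) and the consequent the one ending more conclusively (perfect authentic cadence, phrase 2); the antecedent is bars 1-3.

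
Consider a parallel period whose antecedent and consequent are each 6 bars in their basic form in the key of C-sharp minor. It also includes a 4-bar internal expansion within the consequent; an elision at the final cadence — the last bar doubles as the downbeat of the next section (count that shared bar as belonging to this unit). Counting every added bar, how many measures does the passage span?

16 measures

Basic parallel period: 6 + 6 = 12 bars.
12 (basic form) + 4 (internal expansion) = 16.
The elision shares a bar with the next section but does not change this unit's count.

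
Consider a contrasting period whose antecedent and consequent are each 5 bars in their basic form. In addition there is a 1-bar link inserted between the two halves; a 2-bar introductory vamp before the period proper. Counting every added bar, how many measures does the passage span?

Basic contrasting period: 5 + 5 = 10 bars.
10 (basic form) + 1 (link) + 2 (introduction) = 13.

13 measures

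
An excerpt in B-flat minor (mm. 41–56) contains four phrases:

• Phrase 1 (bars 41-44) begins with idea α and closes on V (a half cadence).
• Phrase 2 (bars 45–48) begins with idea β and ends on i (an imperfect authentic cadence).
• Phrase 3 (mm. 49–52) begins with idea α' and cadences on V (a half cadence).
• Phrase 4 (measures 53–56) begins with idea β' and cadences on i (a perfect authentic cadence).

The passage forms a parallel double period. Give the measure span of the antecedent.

In a double period the four phrases pair into a large antecedent (phrases 1–2, ending imperfect authentic cadence) and a large consequent (phrases 3–4, ending perfect authentic cadence). The antecedent spans measures 41-48.

measures 41–48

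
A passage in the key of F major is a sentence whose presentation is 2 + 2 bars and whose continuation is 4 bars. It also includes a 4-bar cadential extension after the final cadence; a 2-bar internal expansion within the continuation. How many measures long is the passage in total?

Basic sentence: 2 + 2 + 4 = 8 bars.
8 (basic form) + 4 (cadential extension) + 2 (internal expansion) = 14.

14 measures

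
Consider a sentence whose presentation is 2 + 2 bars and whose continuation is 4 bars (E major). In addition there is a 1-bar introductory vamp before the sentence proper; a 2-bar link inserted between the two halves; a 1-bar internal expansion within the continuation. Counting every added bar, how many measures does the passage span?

12 measures

Basic sentence: 2 + 2 + 4 = 8 bars.
8 (basic form) + 1 (introduction) + 2 (link) + 1 (internal expansion) = 12.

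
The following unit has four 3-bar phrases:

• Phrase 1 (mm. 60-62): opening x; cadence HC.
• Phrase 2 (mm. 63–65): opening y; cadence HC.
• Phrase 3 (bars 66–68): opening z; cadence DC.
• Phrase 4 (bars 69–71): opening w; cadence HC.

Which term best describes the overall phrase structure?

Phrase 4 ends with a half cadence, no stronger than phrase 2's half cadence, so the four phrases do not form a double period; nor do phrases 3–4 duplicate 1–2, so it is not a repeated period. With no phrase reaching a conclusive cadence, the passage is a phrase group.

phrase group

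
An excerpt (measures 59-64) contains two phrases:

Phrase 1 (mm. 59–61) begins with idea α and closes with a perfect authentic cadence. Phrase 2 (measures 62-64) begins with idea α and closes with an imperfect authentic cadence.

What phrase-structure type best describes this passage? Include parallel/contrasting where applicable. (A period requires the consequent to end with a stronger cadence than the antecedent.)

phrase group

The second phrase closes with an imperfect authentic cadence, which is not stronger than the first phrase's perfect authentic cadence; without a weak→strong cadential pair there is no antecedent–consequent relationship, so this is a phrase group rather than a period.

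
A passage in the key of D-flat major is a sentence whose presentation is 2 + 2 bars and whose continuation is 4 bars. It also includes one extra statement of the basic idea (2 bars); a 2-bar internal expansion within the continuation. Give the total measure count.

12 measures

Basic sentence: 2 + 2 + 4 = 8 bars.
8 (basic form) + 2 (extra statement) + 2 (internal expansion) = 12.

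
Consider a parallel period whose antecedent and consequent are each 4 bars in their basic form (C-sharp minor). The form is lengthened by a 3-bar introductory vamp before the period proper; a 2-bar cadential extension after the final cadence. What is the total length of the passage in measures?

Basic parallel period: 4 + 4 = 8 bars.
8 (basic form) + 3 (introduction) + 2 (cadential extension) = 13.

13 measures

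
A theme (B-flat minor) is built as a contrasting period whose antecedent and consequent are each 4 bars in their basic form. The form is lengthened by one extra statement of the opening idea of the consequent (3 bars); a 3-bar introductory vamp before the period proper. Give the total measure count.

Basic contrasting period: 4 + 4 = 8 bars.
8 (basic form) + 3 (extra statement) + 3 (introduction) = 14.

14 measures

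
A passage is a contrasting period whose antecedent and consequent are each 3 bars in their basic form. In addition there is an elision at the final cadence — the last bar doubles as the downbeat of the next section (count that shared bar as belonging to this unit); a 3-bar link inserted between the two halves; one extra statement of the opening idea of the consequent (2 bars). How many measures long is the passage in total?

11 measures

Basic contrasting period: 3 + 3 = 6 bars.
6 (basic form) + 3 (link) + 2 (extra statement) = 11.
The elision shares a bar with the next section but does not change this unit's count.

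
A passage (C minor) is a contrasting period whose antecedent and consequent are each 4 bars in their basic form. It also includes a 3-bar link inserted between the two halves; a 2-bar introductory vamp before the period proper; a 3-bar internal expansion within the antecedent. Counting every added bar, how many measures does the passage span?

16 measures

Basic contrasting period: 4 + 4 = 8 bars.
8 (basic form) + 3 (link) + 2 (introduction) + 3 (internal expansion) = 16.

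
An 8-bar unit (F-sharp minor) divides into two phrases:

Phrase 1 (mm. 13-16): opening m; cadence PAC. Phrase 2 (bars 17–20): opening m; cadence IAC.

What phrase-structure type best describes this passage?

The second phrase closes with an imperfect authentic cadence, which is not stronger than the first phrase's perfect authentic cadence; without a weak→strong cadential pair there is no antecedent–consequent relationship, so this is a phrase group rather than a period.

phrase group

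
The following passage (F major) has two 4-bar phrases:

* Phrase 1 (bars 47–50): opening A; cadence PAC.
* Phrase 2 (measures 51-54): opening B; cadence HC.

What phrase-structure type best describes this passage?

phrase group

The second phrase closes with a half cadence, which is not stronger than the first phrase's perfect authentic cadence; without a weak→strong cadential pair there is no antecedent–consequent relationship, so this is a phrase group rather than a period.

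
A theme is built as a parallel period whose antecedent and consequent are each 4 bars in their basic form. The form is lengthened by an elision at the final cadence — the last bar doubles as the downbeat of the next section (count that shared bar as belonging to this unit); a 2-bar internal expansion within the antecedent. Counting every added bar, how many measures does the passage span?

Basic parallel period: 4 + 4 = 8 bars.
8 (basic form) + 2 (internal expansion) = 10.
The elision shares a bar with the next section but does not change this unit's count.

10 measures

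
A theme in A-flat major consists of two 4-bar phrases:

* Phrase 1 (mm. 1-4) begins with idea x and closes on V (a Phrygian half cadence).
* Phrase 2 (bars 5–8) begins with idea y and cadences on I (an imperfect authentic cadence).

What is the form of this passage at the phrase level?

Phrase 1 ends with a Phrygian half cadence (weaker) and phrase 2 with an imperfect authentic cadence (stronger): antecedent + consequent = a period.
The two phrases open with different material (x / y), so the period is contrasting.

contrasting period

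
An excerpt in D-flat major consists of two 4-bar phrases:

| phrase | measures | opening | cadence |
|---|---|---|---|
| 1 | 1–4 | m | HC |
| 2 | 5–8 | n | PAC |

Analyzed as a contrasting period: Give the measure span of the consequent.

The antecedent is the phrase ending with the weaker cadence (half cadence, phrase 1) and the consequent the one ending more conclusively (perfect authentic cadence, phrase 2); the consequent is mm. 5–8.

measures 5–8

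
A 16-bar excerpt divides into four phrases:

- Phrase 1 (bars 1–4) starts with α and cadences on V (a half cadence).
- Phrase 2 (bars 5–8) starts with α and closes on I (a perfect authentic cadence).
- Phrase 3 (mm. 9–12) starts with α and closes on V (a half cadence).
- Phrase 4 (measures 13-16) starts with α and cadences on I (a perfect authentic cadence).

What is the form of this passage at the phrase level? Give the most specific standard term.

repeated period

The cadence pattern HC–PAC–HC–PAC is weak–strong twice, and phrases 3–4 restate phrases 1–2: a period heard twice, not a double period (which would end weakly at phrase 2).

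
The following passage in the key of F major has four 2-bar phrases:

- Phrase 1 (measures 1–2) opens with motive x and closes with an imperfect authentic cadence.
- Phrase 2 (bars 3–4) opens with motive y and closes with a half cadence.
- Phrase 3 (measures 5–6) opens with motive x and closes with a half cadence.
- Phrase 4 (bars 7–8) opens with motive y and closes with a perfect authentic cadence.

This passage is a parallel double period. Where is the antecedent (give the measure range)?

measures 1–4

In a double period the four phrases pair into a large antecedent (phrases 1–2, ending half cadence) and a large consequent (phrases 3–4, ending perfect authentic cadence). The antecedent spans mm. 1–4.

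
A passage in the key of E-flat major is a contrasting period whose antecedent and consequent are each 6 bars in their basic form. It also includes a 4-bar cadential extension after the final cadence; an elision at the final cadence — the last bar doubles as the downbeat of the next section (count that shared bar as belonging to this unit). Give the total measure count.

16 measures

Basic contrasting period: 6 + 6 = 12 bars.
12 (basic form) + 4 (cadential extension) = 16.
The elision shares a bar with the next section but does not change this unit's count.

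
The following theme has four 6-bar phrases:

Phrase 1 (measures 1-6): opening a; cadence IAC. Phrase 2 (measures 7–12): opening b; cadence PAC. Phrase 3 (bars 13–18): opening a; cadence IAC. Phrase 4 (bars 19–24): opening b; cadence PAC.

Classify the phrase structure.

The cadence pattern IAC–PAC–IAC–PAC is weak–strong twice, and phrases 3–4 restate phrases 1–2: a period heard twice, not a double period (which would end weakly at phrase 2).

repeated period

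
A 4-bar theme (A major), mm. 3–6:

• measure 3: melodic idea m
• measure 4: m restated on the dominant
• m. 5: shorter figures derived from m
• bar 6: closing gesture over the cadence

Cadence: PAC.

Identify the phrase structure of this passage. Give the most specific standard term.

sentence

Basic idea (bar 3) + its repetition (m. 4) form the presentation; fragmentation and cadence (bars 5-6) form the continuation — the 4-bar whole is a sentence.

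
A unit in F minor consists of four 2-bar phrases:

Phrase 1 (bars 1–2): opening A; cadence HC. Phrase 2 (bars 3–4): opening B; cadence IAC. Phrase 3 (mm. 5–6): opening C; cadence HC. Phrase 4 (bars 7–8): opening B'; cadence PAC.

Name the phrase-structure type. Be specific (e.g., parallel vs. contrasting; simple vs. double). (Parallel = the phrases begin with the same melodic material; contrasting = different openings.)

contrasting double period

Four phrases in two halves: the first half (mm. 1–4) ends with an imperfect authentic cadence, the second (bars 5–8) with a perfect authentic cadence — a large antecedent–consequent pair, i.e. a double period.
Phrase 3 begins with different material from phrase 1, making it contrasting.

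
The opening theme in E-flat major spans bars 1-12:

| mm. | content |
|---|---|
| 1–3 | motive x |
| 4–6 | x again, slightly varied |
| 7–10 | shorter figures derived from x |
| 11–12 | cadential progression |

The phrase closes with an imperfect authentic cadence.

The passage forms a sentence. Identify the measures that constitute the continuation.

After the presentation (mm. 1–6), the continuation covers the fragmentation through the cadence: bars 7-12.

measures 7–12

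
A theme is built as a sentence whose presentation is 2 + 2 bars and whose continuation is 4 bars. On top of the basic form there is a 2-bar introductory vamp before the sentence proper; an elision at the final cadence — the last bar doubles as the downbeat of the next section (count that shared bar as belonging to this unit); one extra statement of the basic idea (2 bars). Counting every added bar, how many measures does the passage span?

Basic sentence: 2 + 2 + 4 = 8 bars.
8 (basic form) + 2 (introduction) + 2 (extra statement) = 12.
The elision shares a bar with the next section but does not change this unit's count.

12 measures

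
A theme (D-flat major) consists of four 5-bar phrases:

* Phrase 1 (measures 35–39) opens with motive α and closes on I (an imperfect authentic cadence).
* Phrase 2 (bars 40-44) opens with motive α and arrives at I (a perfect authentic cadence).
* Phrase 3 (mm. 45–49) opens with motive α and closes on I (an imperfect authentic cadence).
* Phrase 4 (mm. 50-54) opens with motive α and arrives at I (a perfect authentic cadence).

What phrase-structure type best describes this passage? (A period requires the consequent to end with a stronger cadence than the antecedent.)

repeated period

The cadence pattern IAC–PAC–IAC–PAC is weak–strong twice, and phrases 3–4 restate phrases 1–2: a period heard twice, not a double period (which would end weakly at phrase 2).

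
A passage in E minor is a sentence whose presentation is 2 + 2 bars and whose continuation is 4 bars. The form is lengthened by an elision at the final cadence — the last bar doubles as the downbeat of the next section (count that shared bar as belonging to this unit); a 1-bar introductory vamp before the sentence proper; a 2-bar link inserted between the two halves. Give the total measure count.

11 measures

Basic sentence: 2 + 2 + 4 = 8 bars.
8 (basic form) + 1 (introduction) + 2 (link) = 11.
The elision shares a bar with the next section but does not change this unit's count.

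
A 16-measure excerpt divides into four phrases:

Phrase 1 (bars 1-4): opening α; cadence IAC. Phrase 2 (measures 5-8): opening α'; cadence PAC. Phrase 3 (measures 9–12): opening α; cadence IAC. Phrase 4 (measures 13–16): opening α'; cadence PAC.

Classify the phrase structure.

The cadence pattern IAC–PAC–IAC–PAC is weak–strong twice, and phrases 3–4 restate phrases 1–2: a period heard twice, not a double period (which would end weakly at phrase 2).

repeated period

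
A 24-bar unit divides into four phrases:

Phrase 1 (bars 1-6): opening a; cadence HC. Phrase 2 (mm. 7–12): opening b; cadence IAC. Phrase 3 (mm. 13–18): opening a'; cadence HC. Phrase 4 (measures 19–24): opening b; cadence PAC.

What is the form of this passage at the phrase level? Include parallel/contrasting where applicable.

Four phrases in two halves: the first half (measures 1-12) ends with an imperfect authentic cadence, the second (bars 13–24) with a perfect authentic cadence — a large antecedent–consequent pair, i.e. a double period.
Phrase 3 begins with the same material as phrase 1, making it parallel.

parallel double period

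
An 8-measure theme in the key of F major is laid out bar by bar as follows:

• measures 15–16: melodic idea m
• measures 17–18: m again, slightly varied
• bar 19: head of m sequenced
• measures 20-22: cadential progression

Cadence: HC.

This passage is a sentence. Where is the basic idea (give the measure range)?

The presentation of a sentence is the basic idea (mm. 15–16) plus its repetition (mm. 17–18); the basic idea is therefore mm. 15-16.

measures 15–16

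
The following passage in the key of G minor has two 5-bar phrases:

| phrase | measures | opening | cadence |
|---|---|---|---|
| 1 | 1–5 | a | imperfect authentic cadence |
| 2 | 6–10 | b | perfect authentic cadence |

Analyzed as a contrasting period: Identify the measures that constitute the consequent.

The antecedent is the phrase ending with the weaker cadence (imperfect authentic cadence, phrase 1) and the consequent the one ending more conclusively (perfect authentic cadence, phrase 2); the consequent is mm. 6-10.

measures 6–10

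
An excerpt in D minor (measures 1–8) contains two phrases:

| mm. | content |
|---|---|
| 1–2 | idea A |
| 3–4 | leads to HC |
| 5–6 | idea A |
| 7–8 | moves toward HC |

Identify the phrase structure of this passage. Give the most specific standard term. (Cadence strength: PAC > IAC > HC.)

Both phrases have the same opening (A) and the same cadence (half cadence): the second is a restatement, not a consequent, so this is a repeated phrase rather than a period.

repeated phrase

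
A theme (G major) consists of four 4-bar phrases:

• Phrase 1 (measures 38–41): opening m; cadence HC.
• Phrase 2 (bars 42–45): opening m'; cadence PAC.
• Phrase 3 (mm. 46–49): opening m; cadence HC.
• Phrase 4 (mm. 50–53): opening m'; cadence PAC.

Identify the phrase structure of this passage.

repeated period

The cadence pattern HC–PAC–HC–PAC is weak–strong twice, and phrases 3–4 restate phrases 1–2: a period heard twice, not a double period (which would end weakly at phrase 2).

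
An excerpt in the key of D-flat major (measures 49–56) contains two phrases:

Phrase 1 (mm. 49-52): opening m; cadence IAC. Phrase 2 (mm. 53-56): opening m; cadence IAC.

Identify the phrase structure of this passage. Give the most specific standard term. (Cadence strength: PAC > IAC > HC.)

repeated phrase

Both phrases have the same opening (m) and the same cadence (imperfect authentic cadence): the second is a restatement, not a consequent, so this is a repeated phrase rather than a period.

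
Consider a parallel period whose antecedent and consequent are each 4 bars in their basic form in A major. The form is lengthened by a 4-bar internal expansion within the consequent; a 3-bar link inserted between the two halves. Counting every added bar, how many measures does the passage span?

Basic parallel period: 4 + 4 = 8 bars.
8 (basic form) + 4 (internal expansion) + 3 (link) = 15.

15 measures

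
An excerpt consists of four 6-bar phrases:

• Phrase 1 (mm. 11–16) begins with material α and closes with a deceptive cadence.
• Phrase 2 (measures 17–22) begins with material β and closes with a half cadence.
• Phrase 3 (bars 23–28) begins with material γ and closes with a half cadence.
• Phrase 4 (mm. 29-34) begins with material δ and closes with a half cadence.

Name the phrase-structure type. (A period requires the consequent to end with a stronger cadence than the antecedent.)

Phrase 4 ends with a half cadence, no stronger than phrase 2's half cadence, so the four phrases do not form a double period; nor do phrases 3–4 duplicate 1–2, so it is not a repeated period. With no phrase reaching a conclusive cadence, the passage is a phrase group.

phrase group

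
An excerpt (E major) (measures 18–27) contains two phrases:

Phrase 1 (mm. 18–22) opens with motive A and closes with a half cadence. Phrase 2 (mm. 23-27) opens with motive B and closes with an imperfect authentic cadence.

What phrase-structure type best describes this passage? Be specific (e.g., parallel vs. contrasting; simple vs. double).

contrasting period

Phrase 1 ends with a half cadence (weaker) and phrase 2 with an imperfect authentic cadence (stronger): antecedent + consequent = a period.
The two phrases open with different material (A / B), so the period is contrasting.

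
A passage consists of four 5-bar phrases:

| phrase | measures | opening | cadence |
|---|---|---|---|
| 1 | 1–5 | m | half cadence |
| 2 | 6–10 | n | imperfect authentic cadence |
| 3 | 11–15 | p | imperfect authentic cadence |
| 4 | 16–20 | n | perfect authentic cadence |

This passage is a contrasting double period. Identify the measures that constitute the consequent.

measures 11–20

In a double period the four phrases pair into a large antecedent (phrases 1–2, ending imperfect authentic cadence) and a large consequent (phrases 3–4, ending perfect authentic cadence). The consequent spans mm. 11–20.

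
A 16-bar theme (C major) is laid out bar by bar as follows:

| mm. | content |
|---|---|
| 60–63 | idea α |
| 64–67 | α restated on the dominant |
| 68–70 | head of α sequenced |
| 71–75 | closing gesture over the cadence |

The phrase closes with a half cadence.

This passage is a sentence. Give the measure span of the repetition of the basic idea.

The presentation of a sentence is the basic idea (mm. 60-63) plus its repetition (mm. 64–67); the repetition of the basic idea is therefore bars 64–67.

measures 64–67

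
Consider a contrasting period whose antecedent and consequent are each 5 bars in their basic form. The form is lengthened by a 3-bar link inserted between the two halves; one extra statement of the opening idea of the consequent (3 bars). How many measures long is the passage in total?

16 measures

Basic contrasting period: 5 + 5 = 10 bars.
10 (basic form) + 3 (link) + 3 (extra statement) = 16.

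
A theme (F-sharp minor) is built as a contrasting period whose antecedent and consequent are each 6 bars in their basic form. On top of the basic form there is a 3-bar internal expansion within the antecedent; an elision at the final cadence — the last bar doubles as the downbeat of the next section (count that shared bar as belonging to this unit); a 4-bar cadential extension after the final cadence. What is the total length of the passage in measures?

Basic contrasting period: 6 + 6 = 12 bars.
12 (basic form) + 3 (internal expansion) + 4 (cadential extension) = 19.
The elision shares a bar with the next section but does not change this unit's count.

19 measures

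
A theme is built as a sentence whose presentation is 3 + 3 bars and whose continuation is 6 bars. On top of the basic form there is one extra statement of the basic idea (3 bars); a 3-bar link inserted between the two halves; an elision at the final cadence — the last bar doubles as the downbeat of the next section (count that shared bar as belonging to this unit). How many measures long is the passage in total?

Basic sentence: 3 + 3 + 6 = 12 bars.
12 (basic form) + 3 (extra statement) + 3 (link) = 18.
The elision shares a bar with the next section but does not change this unit's count.

18 measures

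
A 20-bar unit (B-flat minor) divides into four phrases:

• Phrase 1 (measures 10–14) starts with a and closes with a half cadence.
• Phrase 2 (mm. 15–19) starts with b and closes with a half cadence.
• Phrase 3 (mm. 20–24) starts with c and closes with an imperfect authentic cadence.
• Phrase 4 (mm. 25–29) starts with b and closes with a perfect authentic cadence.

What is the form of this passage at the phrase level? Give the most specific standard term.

Four phrases in two halves: the first half (bars 10–19) ends with a half cadence, the second (bars 20-29) with a perfect authentic cadence — a large antecedent–consequent pair, i.e. a double period.
Phrase 3 begins with different material from phrase 1, making it contrasting.

contrasting double period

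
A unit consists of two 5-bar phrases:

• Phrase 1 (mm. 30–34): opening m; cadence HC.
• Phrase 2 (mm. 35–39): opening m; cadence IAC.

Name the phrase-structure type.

Phrase 1 ends with a half cadence (weaker) and phrase 2 with an imperfect authentic cadence (stronger): antecedent + consequent = a period.
The two phrases open with the same material (m / m), so the period is parallel.

parallel period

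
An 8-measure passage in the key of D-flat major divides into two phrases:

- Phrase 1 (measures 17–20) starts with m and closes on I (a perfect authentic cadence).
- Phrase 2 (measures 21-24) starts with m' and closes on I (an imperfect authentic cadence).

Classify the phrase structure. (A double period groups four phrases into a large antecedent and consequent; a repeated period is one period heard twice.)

phrase group

The second phrase closes with an imperfect authentic cadence, which is not stronger than the first phrase's perfect authentic cadence; without a weak→strong cadential pair there is no antecedent–consequent relationship, so this is a phrase group rather than a period.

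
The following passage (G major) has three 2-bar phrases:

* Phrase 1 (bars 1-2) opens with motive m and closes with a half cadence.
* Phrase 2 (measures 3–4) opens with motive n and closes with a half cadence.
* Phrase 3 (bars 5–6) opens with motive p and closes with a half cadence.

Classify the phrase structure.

The final phrase closes with a half cadence, which is not stronger than the preceding half cadence; the 3 phrases lack an overall antecedent–consequent design and so form a phrase group.

phrase group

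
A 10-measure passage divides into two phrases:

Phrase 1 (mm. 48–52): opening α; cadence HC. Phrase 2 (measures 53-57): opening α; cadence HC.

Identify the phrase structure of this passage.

Both phrases have the same opening (α) and the same cadence (half cadence): the second is a restatement, not a consequent, so this is a repeated phrase rather than a period.

repeated phrase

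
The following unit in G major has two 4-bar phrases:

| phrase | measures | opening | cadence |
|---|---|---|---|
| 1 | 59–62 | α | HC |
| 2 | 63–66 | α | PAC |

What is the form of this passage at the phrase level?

parallel period

Phrase 1 ends with a half cadence (weaker) and phrase 2 with a perfect authentic cadence (stronger): antecedent + consequent = a period.
The two phrases open with the same material (α / α), so the period is parallel.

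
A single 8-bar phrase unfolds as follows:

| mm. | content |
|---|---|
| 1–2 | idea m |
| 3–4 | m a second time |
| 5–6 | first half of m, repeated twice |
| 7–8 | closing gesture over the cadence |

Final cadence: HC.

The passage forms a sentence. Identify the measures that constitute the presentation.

The presentation of a sentence is the basic idea (measures 1-2) plus its repetition (mm. 3–4); the presentation is therefore mm. 1-4.

measures 1–4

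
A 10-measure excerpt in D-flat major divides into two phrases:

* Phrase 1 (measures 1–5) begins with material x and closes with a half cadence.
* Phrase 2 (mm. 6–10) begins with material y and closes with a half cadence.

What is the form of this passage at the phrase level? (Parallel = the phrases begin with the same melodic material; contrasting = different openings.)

The second phrase closes with a half cadence, which is not stronger than the first phrase's half cadence; without a weak→strong cadential pair there is no antecedent–consequent relationship, so this is a phrase group rather than a period.

phrase group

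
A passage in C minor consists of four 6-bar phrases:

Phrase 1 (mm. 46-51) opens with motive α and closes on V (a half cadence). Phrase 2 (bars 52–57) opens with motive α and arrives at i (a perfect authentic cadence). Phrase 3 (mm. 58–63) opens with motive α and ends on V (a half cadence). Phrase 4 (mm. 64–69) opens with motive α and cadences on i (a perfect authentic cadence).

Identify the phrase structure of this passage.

The cadence pattern HC–PAC–HC–PAC is weak–strong twice, and phrases 3–4 restate phrases 1–2: a period heard twice, not a double period (which would end weakly at phrase 2).

repeated period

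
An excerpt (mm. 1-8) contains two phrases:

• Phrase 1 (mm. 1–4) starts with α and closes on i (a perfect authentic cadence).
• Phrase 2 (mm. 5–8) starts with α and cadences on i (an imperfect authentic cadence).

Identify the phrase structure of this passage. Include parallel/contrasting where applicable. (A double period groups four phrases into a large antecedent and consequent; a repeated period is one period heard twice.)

phrase group

The second phrase closes with an imperfect authentic cadence, which is not stronger than the first phrase's perfect authentic cadence; without a weak→strong cadential pair there is no antecedent–consequent relationship, so this is a phrase group rather than a period.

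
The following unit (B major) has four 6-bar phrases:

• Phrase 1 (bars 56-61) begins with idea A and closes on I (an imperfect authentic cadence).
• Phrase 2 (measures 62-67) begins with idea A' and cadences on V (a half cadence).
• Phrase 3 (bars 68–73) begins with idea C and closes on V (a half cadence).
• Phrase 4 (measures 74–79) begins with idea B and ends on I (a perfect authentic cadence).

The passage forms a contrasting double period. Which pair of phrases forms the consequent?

phrases 3 and 4

In a double period the first pair of phrases (ending half cadence) is the large antecedent and the second pair (ending perfect authentic cadence) is the large consequent; the consequent is phrases 3 and 4.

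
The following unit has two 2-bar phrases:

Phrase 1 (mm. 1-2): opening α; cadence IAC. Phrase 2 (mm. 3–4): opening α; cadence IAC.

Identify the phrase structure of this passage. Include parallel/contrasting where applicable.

Both phrases have the same opening (α) and the same cadence (imperfect authentic cadence): the second is a restatement, not a consequent, so this is a repeated phrase rather than a period.

repeated phrase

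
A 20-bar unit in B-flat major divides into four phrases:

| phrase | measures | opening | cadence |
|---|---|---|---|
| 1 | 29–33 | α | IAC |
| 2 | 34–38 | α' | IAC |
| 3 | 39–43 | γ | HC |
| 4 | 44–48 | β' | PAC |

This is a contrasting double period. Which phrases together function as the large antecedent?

In a double period the first pair of phrases (ending imperfect authentic cadence) is the large antecedent and the second pair (ending perfect authentic cadence) is the large consequent; the antecedent is phrases 1 and 2.

phrases 1 and 2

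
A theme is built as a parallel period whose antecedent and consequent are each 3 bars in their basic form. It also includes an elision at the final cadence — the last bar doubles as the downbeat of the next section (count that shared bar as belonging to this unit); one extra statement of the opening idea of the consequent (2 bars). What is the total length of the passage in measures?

8 measures

Basic parallel period: 3 + 3 = 6 bars.
6 (basic form) + 2 (extra statement) = 8.
The elision shares a bar with the next section but does not change this unit's count.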